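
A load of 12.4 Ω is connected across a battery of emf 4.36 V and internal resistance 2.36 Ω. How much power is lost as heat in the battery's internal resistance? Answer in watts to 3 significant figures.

r is in series with the load, so it carries the full circuit current — the loss in it is I²r.
I = ε / (r + R) = 4.36 / (2.36 + 12.4) = 0.2954 A
P_int = I² r = (0.2954)² × 2.36 = 0.2059 W

0.206 W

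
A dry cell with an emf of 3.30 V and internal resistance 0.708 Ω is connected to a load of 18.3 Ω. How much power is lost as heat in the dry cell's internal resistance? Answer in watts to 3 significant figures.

0.0213 W

r is in series with the load, so it carries the full circuit current — the loss in it is I²r.
I = ε / (r + R) = 3.30 / (0.708 + 18.3) = 0.1736 A
P_int = I² r = (0.1736)² × 0.708 = 0.02134 W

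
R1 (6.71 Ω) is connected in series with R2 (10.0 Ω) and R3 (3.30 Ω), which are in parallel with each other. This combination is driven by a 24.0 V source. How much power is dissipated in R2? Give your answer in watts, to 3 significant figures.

4.20 W

First combine the parallel branches into one equivalent R_p, then R1 + R_p is a series pair.
R_p = (10.0×3.30)/(10.0+3.30) = 2.481 Ω
R_total = 6.71 + 2.481 = 9.191 Ω
I = V / R_total = 24.0 / 9.191 = 2.611 A
Voltage across the parallel pair: V_p = I × R_p = 2.611 × 2.481 = 6.479 V
R2 is across V_p, so use P = V²/R for that branch.
P_R2 = (6.479)² / 10.0 = 4.198 W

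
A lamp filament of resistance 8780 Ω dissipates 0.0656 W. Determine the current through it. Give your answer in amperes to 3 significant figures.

0.00273 A

From P = V I = I²R = V²/R, with the two given quantities we get I = √(P / R).
I = √(0.0656 / 8780) = 0.002733 A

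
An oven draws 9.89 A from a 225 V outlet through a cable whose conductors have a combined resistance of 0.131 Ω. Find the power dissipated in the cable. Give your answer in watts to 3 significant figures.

12.8 W

Only the current and the line resistance are needed for the I²R loss.
The cable carries the full 9.89 A.
P_line = I² R_line = (9.890)² × 0.131 = 12.81 W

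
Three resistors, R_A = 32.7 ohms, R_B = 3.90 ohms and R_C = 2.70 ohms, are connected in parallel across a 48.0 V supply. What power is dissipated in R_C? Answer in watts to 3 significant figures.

853 W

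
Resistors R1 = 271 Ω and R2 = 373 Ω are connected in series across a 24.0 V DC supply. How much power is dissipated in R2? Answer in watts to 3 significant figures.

The current is common to all series resistors; compute it, then apply P = I²R for the target.
R_total = 271 + 373 = 644.0 Ω
I = V / R_total = 24.0 / 644.0 = 0.03727 A
P_R2 = I² × R2 = (0.03727)² × 373 = 0.5180 W

0.518 W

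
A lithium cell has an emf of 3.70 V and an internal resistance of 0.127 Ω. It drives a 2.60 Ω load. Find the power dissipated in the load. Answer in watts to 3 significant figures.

4.79 W

Load and internal resistance form a series loop — compute the loop current, then the load power via I²R.
I = ε / (r + R) = 3.70 / (0.127 + 2.60) = 1.357 A
P_load = I² R = (1.357)² × 2.60 = 4.786 W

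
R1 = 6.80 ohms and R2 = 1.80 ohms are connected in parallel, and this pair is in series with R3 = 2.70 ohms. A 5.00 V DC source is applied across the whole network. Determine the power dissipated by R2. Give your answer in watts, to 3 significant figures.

Collapse the R1‖R2 pair into one equivalent R_p; then R_p and R3 form a series string.
R_p = (6.80×1.80)/(6.80+1.80) = 1.423 Ω
R_total = R_p + 2.70 = 1.423 + 2.70 = 4.123 Ω
I = V / R_total = 5.00 / 4.123 = 1.213 A
Voltage across the parallel pair: V_p = I × R_p = 1.213 × 1.423 = 1.726 V
Use P = V²/R for R2 with V = V_p.
P_R2 = (1.726)² / 1.80 = 1.655 W

1.65 W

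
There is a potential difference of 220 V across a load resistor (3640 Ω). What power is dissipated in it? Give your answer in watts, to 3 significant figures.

13.3 W

Voltage and resistance are given, so P = V²/R is the one-step route.
P = (220 V)² / 3640 Ω = 13.30 W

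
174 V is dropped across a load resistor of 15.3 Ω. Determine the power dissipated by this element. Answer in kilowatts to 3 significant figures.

Voltage and resistance are given, so P = V²/R is the one-step route.
P = (174 V)² / 15.3 Ω = 1979 W

1.98 kW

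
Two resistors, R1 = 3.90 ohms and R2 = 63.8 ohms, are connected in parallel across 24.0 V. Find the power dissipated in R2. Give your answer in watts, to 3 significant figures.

9.03 W

Each parallel branch sees the full supply voltage, so P = V²/R applies directly to the target branch.
P_R2 = V² / R2 = (24.0)² / 63.8 Ω = 9.028 W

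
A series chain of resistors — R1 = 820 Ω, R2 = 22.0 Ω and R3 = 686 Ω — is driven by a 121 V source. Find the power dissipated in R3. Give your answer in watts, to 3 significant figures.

4.30 W

Since the resistors are in series they all carry the loop current I = V/R_total; the power in any one is I²R.
R_total = 820 + 22.0 + 686 = 1528 Ω
I = V / R_total = 121 / 1528 = 0.07919 A
P_R3 = I² × R3 = (0.07919)² × 686 = 4.302 W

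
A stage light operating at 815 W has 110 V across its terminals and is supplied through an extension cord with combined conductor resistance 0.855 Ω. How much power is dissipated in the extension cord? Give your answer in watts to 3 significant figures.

The extension cord is a series resistance carrying the load current; its dissipation is I²R_line.
I = P / V = 815 / 110 = 7.409 A through the extension cord.
P_line = I² R_line = (7.409)² × 0.855 = 46.93 W

46.9 W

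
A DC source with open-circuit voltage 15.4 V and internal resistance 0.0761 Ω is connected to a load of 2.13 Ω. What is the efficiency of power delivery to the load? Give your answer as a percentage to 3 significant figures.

η = P_load/(P_load+P_int) = I²R/(I²R+I²r) = R/(R+r) — the I² cancels for series elements.
η = R / (R + r) = 2.13 / (2.13 + 0.0761) = 0.9655

96.6 %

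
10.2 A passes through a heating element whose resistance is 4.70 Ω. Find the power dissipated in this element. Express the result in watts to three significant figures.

Current and resistance are given, so P = I²R is the direct form.
P = (10.20 A)² × 4.70 Ω = 489.0 W

489 W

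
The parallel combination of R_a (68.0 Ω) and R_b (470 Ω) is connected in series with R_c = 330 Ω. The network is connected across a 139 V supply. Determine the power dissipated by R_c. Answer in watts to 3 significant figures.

42.0 W

Collapse the R_a‖R_b pair into one equivalent R_p; then R_p and R_c form a series string.
R_p = (68.0×470)/(68.0+470) = 59.41 Ω
R_total = R_p + 330 = 59.41 + 330 = 389.4 Ω
I = V / R_total = 139 / 389.4 = 0.3570 A
R_c is the series element, so its power is I²R.
P_R_c = (0.3570)² × 330 = 42.05 W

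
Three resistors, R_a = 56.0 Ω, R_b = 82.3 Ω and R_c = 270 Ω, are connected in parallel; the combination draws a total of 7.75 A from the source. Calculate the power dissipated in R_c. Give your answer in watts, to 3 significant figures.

196 W

We need the common branch voltage; get it from I_total × R_eq, then P = V²/R for the branch.
1/R_eq = 1/56.0 + 1/82.3 + 1/270 ⇒ R_eq = 29.66 Ω
V = I_total × R_eq = 7.750 × 29.66 = 229.9 V
P_R_c = V² / R_c = (229.9)² / 270 = 195.7 W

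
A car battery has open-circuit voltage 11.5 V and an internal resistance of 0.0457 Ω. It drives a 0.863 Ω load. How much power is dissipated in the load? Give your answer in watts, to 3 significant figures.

With r and R in series, I = ε/(r+R); the load dissipates I²R.
I = ε / (r + R) = 11.5 / (0.0457 + 0.863) = 12.66 A
P_load = I² R = (12.66)² × 0.863 = 138.2 W

138 W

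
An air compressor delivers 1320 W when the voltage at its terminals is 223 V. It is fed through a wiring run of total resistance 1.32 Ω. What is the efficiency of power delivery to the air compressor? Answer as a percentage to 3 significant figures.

96.6 %

I = P / V = 1320 / 223 = 5.919 A through the wiring run.
P_line = I² R_line = (5.919)² × 1.32 = 46.25 W
P_source = P_load + P_line = 1320 + 46.25 = 1366 W
η = P_load / P_source = 1320 / 1366 = 0.9661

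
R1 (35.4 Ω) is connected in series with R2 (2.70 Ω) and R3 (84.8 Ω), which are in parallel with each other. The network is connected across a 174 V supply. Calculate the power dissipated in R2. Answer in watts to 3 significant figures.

Collapse R2‖R3 to a single equivalent, reducing the network to two series elements.
R_p = (2.70×84.8)/(2.70+84.8) = 2.617 Ω
R_total = 35.4 + 2.617 = 38.02 Ω
I = V / R_total = 174 / 38.02 = 4.577 A
Voltage across the parallel pair: V_p = I × R_p = 4.577 × 2.617 = 11.98 V
R2 is across V_p, so use P = V²/R for that branch.
P_R2 = (11.98)² / 2.70 = 53.12 W

53.1 W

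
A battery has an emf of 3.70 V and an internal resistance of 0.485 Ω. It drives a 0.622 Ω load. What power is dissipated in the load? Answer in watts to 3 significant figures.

Find the circuit current first, then P = I²R for the load (series elements share I).
I = ε / (r + R) = 3.70 / (0.485 + 0.622) = 3.342 A
P_load = I² R = (3.342)² × 0.622 = 6.949 W

6.95 W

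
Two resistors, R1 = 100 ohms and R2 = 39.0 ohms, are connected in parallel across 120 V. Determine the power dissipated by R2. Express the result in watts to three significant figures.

The supply voltage appears across each parallel branch — just use P = V²/R2.
P_R2 = V² / R2 = (120)² / 39.0 Ω = 369.2 W

369 W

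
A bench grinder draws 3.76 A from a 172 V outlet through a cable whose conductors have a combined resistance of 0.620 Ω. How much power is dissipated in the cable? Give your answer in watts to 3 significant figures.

The cable and load are in series, so the same current flows in both; the loss is I²R_line.
The cable carries the full 3.76 A.
P_line = I² R_line = (3.760)² × 0.620 = 8.765 W

8.77 W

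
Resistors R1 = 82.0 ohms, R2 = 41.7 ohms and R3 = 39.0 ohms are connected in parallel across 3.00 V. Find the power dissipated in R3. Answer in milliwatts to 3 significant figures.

231 mW

Every branch has 3.00 V across it, so for R3 the power is simply V²/R.
P_R3 = V² / R3 = (3.00)² / 39.0 Ω = 0.2308 W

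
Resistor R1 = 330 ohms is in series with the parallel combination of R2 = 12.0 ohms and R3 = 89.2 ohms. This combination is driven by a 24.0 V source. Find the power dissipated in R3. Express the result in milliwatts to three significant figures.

6.23 mW

Collapse R2‖R3 to a single equivalent, reducing the network to two series elements.
R_p = (12.0×89.2)/(12.0+89.2) = 10.58 Ω
R_total = 330 + 10.58 = 340.6 Ω
I = V / R_total = 24.0 / 340.6 = 0.07047 A
Voltage across the parallel pair: V_p = I × R_p = 0.07047 × 10.58 = 0.7454 V
With V_p across R3, its power is V_p²/R3.
P_R3 = (0.7454)² / 89.2 = 0.006228 W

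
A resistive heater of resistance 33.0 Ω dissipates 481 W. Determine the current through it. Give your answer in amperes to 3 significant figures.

Inverting the appropriate power form: I = √(P / R).
I = √(481 / 33.0) = 3.818 A

3.82 A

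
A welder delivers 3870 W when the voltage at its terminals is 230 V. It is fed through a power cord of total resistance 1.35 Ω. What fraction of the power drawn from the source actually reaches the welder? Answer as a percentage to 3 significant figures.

I = P / V = 3870 / 230 = 16.83 A through the power cord.
P_line = I² R_line = (16.83)² × 1.35 = 382.2 W
P_source = P_load + P_line = 3870 + 382.2 = 4252 W
η = P_load / P_source = 3870 / 4252 = 0.9101

91.0 %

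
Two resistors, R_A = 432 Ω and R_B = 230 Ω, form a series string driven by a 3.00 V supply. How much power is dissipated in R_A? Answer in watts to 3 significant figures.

0.00887 W

Every series element carries the same I. Get I from the total resistance, then P = I² × R_A.
R_total = 432 + 230 = 662.0 Ω
I = V / R_total = 3.00 / 662.0 = 0.004532 A
P_R_A = I² × R_A = (0.004532)² × 432 = 0.008872 W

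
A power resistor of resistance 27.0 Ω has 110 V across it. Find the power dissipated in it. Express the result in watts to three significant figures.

V and R are stated; P = V²/R avoids computing the current.
P = (110 V)² / 27.0 Ω = 448.1 W

448 W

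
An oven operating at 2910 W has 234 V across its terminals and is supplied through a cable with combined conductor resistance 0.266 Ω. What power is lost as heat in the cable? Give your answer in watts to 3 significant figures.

41.1 W

The cable and load are in series, so the same current flows in both; the loss is I²R_line.
I = P / V = 2910 / 234 = 12.44 A through the cable.
P_line = I² R_line = (12.44)² × 0.266 = 41.14 W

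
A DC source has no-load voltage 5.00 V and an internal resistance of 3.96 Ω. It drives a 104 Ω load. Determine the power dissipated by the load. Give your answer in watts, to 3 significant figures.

0.223 W

With r and R in series, I = ε/(r+R); the load dissipates I²R.
I = ε / (r + R) = 5.00 / (3.96 + 104) = 0.04631 A
P_load = I² R = (0.04631)² × 104 = 0.2231 W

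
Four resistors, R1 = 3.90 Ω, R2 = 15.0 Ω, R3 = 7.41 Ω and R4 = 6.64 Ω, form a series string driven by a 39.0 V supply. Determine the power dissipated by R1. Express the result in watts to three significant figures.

Series elements share the same current, so find I first, then use P = I²R.
R_total = 3.90 + 15.0 + 7.41 + 6.64 = 32.95 Ω
I = V / R_total = 39.0 / 32.95 = 1.184 A
P_R1 = I² × R1 = (1.184)² × 3.90 = 5.464 W

5.46 W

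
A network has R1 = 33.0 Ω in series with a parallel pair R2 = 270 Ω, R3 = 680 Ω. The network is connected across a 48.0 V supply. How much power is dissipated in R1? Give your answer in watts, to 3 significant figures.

Reduce the parallel pair to R_p first; the network is then a simple series string.
R_p = (270×680)/(270+680) = 193.3 Ω
R_total = 33.0 + 193.3 = 226.3 Ω
I = V / R_total = 48.0 / 226.3 = 0.2121 A
All the current flows through R1; use P = I²R.
P_R1 = (0.2121)² × 33.0 = 1.485 W

1.49 W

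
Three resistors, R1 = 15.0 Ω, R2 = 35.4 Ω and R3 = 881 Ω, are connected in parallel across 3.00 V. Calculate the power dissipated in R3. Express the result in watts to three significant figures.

0.0102 W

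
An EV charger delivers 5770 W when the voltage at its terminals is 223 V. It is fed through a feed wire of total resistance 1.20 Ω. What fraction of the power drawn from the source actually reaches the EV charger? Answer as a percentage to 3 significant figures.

87.8 %

I = P / V = 5770 / 223 = 25.87 A through the feed wire.
P_line = I² R_line = (25.87)² × 1.20 = 803.4 W
P_source = P_load + P_line = 5770 + 803.4 = 6573 W
η = P_load / P_source = 5770 / 6573 = 0.8778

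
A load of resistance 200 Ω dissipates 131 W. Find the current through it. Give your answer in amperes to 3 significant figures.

Inverting the appropriate power form: I = √(P / R).
I = √(131 / 200) = 0.8093 A

0.809 A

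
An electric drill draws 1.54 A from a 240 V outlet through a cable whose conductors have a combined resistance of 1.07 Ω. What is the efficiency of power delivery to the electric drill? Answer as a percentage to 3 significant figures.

The cable carries the full 1.54 A.
P_line = I² R_line = (1.540)² × 1.07 = 2.538 W
P_source = V I = 240 × 1.540 = 369.6 W; P_load = 367.1 W
η = P_load / P_source = 367.1 / 369.6 = 0.9931

99.3 %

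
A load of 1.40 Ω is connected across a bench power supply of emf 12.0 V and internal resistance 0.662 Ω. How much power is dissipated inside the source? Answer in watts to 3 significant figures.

22.4 W

r is in series with the load, so it carries the full circuit current — the loss in it is I²r.
I = ε / (r + R) = 12.0 / (0.662 + 1.40) = 5.820 A
P_int = I² r = (5.820)² × 0.662 = 22.42 W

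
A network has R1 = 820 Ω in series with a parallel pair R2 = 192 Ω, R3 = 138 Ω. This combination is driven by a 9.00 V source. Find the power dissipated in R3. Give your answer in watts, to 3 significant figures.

Replace R2 and R3 with their parallel equivalent so the circuit becomes R1 in series with R_p.
R_p = (192×138)/(192+138) = 80.29 Ω
R_total = 820 + 80.29 = 900.3 Ω
I = V / R_total = 9.00 / 900.3 = 0.009997 A
Voltage across the parallel pair: V_p = I × R_p = 0.009997 × 80.29 = 0.8026 V
With V_p across R3, its power is V_p²/R3.
P_R3 = (0.8026)² / 138 = 0.004668 W

0.00467 W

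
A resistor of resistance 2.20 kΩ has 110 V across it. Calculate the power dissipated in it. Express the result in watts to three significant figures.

We know the drop across the element and its resistance — P = V²/R, one step.
P = (110 V)² / 2200 Ω = 5.500 W

5.50 W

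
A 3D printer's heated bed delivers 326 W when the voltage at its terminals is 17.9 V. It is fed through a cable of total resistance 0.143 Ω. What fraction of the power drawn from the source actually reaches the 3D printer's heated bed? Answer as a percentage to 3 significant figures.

I = P / V = 326 / 17.9 = 18.21 A through the cable.
P_line = I² R_line = (18.21)² × 0.143 = 47.43 W
P_source = P_load + P_line = 326.0 + 47.43 = 373.4 W
η = P_load / P_source = 326.0 / 373.4 = 0.8730

87.3 %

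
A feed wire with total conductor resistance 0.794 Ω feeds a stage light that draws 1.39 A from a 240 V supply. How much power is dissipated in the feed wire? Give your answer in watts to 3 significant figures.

The feed wire and load are in series, so the same current flows in both; the loss is I²R_line.
The feed wire carries the full 1.39 A.
P_line = I² R_line = (1.390)² × 0.794 = 1.534 W

1.53 W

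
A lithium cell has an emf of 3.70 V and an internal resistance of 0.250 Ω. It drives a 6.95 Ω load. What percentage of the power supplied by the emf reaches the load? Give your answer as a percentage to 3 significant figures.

96.5 %

The source delivers εI, of which I²R reaches the load and I²r is lost; since I is common, η = R/(R+r).
η = R / (R + r) = 6.95 / (6.95 + 0.250) = 0.9653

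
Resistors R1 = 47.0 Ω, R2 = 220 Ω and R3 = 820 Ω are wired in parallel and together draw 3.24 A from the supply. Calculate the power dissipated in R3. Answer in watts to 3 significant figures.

Only the total current is stated, so first find the parallel equivalent to get the voltage across the combination.
1/R_eq = 1/47.0 + 1/220 + 1/820 ⇒ R_eq = 36.98 Ω
V = I_total × R_eq = 3.240 × 36.98 = 119.8 V
P_R3 = V² / R3 = (119.8)² / 820 = 17.51 W

17.5 W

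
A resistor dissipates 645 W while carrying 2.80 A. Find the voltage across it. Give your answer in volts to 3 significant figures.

230 V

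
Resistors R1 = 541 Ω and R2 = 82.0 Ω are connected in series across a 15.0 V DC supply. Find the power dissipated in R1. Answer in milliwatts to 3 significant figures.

Every series element carries the same I. Get I from the total resistance, then P = I² × R1.
R_total = 541 + 82.0 = 623.0 Ω
I = V / R_total = 15.0 / 623.0 = 0.02408 A
P_R1 = I² × R1 = (0.02408)² × 541 = 0.3136 W

314 mW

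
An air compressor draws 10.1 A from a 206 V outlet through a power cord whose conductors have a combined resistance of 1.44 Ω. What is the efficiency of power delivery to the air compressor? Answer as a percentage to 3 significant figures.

92.9 %

The power cord carries the full 10.1 A.
P_line = I² R_line = (10.10)² × 1.44 = 146.9 W
P_source = V I = 206 × 10.10 = 2081 W; P_load = 1934 W
η = P_load / P_source = 1934 / 2081 = 0.9294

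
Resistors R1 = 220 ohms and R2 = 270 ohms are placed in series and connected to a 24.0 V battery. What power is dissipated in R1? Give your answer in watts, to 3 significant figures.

0.528 W

The current is common to all series resistors; compute it, then apply P = I²R for the target.
R_total = 220 + 270 = 490.0 Ω
I = V / R_total = 24.0 / 490.0 = 0.04898 A
P_R1 = I² × R1 = (0.04898)² × 220 = 0.5278 W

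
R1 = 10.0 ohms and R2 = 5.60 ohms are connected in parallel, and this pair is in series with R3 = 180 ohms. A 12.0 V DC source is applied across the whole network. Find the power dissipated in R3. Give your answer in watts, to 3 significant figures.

0.769 W

Collapse the R1‖R2 pair into one equivalent R_p; then R_p and R3 form a series string.
R_p = (10.0×5.60)/(10.0+5.60) = 3.590 Ω
R_total = R_p + 180 = 3.590 + 180 = 183.6 Ω
I = V / R_total = 12.0 / 183.6 = 0.06536 A
R3 is the series element, so its power is I²R.
P_R3 = (0.06536)² × 180 = 0.7690 W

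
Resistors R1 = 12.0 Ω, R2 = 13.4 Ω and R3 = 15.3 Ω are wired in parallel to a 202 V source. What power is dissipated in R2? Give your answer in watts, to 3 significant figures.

3050 W

Parallel branches share the same voltage; P = V²/R gives the branch power in one step.
P_R2 = V² / R2 = (202)² / 13.4 Ω = 3045 W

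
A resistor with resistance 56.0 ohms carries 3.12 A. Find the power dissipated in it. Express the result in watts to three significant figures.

545 W

The current through and the resistance of the element are both given; use P = I²R.
P = (3.120 A)² × 56.0 Ω = 545.1 W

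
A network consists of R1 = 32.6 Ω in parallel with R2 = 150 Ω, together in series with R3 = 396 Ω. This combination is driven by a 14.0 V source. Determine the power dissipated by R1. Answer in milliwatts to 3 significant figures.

24.1 mW

Reduce the parallel combination to a single R_p; the circuit then becomes R_p in series with the remaining resistor.
R_p = (32.6×150)/(32.6+150) = 26.78 Ω
R_total = R_p + 396 = 26.78 + 396 = 422.8 Ω
I = V / R_total = 14.0 / 422.8 = 0.03311 A
Voltage across the parallel pair: V_p = I × R_p = 0.03311 × 26.78 = 0.8868 V
Use P = V²/R for R1 with V = V_p.
P_R1 = (0.8868)² / 32.6 = 0.02412 W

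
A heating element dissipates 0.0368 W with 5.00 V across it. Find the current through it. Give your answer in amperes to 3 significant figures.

From P = V I = I²R = V²/R, with the two given quantities we get I = P / V.
I = 0.0368 / 5.00 = 0.007360 A

0.00736 A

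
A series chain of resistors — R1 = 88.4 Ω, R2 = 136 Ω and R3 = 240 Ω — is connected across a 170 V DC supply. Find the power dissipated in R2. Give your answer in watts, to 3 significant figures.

Since the resistors are in series they all carry the loop current I = V/R_total; the power in any one is I²R.
R_total = 88.4 + 136 + 240 = 464.4 Ω
I = V / R_total = 170 / 464.4 = 0.3661 A
P_R2 = I² × R2 = (0.3661)² × 136 = 18.22 W

18.2 W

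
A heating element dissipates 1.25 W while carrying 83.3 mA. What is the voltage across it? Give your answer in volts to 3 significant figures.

15.0 V

The two known quantities fix the third via V = P / I.
V = 1.25 / 0.08330 = 15.01 V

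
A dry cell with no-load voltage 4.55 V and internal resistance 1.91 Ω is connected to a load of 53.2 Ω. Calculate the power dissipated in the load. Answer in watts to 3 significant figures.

The internal resistance and the load are in series, so the same I flows through both; get I from ε/(r+R), then I²R for the load.
I = ε / (r + R) = 4.55 / (1.91 + 53.2) = 0.08256 A
P_load = I² R = (0.08256)² × 53.2 = 0.3626 W

0.363 W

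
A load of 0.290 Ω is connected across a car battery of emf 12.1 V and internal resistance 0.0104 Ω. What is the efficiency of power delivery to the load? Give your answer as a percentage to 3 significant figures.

96.5 %

The source delivers εI, of which I²R reaches the load and I²r is lost; since I is common, η = R/(R+r).
η = R / (R + r) = 0.290 / (0.290 + 0.0104) = 0.9654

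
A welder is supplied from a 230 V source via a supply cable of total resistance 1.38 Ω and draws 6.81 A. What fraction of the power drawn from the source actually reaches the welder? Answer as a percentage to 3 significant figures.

The supply cable carries the full 6.81 A.
P_line = I² R_line = (6.810)² × 1.38 = 64.00 W
P_source = V I = 230 × 6.810 = 1566 W; P_load = 1502 W
η = P_load / P_source = 1502 / 1566 = 0.9591

95.9 %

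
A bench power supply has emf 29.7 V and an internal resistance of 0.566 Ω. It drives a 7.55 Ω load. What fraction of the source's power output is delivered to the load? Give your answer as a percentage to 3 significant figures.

η = P_load/(P_load+P_int) = I²R/(I²R+I²r) = R/(R+r) — the I² cancels for series elements.
η = R / (R + r) = 7.55 / (7.55 + 0.566) = 0.9303

93.0 %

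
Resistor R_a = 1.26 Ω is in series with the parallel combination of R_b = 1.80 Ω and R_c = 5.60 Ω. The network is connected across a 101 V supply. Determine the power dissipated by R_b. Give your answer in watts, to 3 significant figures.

Reduce the parallel pair to R_p first; the network is then a simple series string.
R_p = (1.80×5.60)/(1.80+5.60) = 1.362 Ω
R_total = 1.26 + 1.362 = 2.622 Ω
I = V / R_total = 101 / 2.622 = 38.52 A
Voltage across the parallel pair: V_p = I × R_p = 38.52 × 1.362 = 52.47 V
R_b sees V_p directly, so P = V_p² / R_b.
P_R_b = (52.47)² / 1.80 = 1529 W

1530 W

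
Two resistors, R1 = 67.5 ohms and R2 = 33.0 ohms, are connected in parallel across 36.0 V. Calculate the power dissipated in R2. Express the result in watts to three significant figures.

39.3 W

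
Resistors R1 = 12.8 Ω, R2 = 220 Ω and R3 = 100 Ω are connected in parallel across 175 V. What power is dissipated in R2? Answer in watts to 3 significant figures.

139 W

Parallel branches share the same voltage; P = V²/R gives the branch power in one step.
P_R2 = V² / R2 = (175)² / 220 Ω = 139.2 W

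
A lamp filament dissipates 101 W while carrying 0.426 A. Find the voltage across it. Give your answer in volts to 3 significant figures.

Rearranging the power relation for the two known quantities gives V = P / I.
V = 101 / 0.4260 = 237.1 V

237 V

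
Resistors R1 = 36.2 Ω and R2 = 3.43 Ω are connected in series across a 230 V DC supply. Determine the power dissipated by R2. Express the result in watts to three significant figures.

Series elements share the same current, so find I first, then use P = I²R.
R_total = 36.2 + 3.43 = 39.63 Ω
I = V / R_total = 230 / 39.63 = 5.804 A
P_R2 = I² × R2 = (5.804)² × 3.43 = 115.5 W

116 W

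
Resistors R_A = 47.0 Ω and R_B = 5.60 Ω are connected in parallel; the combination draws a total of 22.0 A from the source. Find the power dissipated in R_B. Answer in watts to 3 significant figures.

Only the total current is stated, so first find the parallel equivalent to get the voltage across the combination.
1/R_eq = 1/47.0 + 1/5.60 ⇒ R_eq = 5.004 Ω
V = I_total × R_eq = 22.00 × 5.004 = 110.1 V
P_R_B = V² / R_B = (110.1)² / 5.60 = 2164 W

2160 W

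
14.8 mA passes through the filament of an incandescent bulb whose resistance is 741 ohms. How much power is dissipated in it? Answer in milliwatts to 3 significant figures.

Current and resistance are given, so P = I²R is the direct form.
P = (0.01480 A)² × 741 Ω = 0.1623 W

162 mW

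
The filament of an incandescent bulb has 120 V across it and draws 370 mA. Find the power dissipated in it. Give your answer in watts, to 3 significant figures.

44.4 W

With V and I both given, power follows immediately from P = V I.
P = 120 V × 0.3700 A = 44.40 W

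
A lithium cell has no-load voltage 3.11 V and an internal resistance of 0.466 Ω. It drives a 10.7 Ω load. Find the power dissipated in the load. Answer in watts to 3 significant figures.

0.830 W

Load and internal resistance form a series loop — compute the loop current, then the load power via I²R.
I = ε / (r + R) = 3.11 / (0.466 + 10.7) = 0.2785 A
P_load = I² R = (0.2785)² × 10.7 = 0.8301 W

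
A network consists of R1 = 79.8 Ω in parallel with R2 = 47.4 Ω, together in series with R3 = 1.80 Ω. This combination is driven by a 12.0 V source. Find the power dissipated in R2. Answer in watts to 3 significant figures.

First find R_p for the parallel pair, then treat R_p + R3 as a series loop.
R_p = (79.8×47.4)/(79.8+47.4) = 29.74 Ω
R_total = R_p + 1.80 = 29.74 + 1.80 = 31.54 Ω
I = V / R_total = 12.0 / 31.54 = 0.3805 A
Voltage across the parallel pair: V_p = I × R_p = 0.3805 × 29.74 = 11.32 V
Use P = V²/R for R2 with V = V_p.
P_R2 = (11.32)² / 47.4 = 2.701 W

2.70 W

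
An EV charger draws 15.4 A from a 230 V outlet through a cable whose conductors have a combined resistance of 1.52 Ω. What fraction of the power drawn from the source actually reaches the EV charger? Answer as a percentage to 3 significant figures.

The cable carries the full 15.4 A.
P_line = I² R_line = (15.40)² × 1.52 = 360.5 W
P_source = V I = 230 × 15.40 = 3542 W; P_load = 3182 W
η = P_load / P_source = 3182 / 3542 = 0.8982

89.8 %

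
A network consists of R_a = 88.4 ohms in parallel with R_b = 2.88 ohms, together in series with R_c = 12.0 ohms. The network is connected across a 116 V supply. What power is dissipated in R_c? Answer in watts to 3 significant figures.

738 W

Reduce the parallel combination to a single R_p; the circuit then becomes R_p in series with the remaining resistor.
R_p = (88.4×2.88)/(88.4+2.88) = 2.789 Ω
R_total = R_p + 12.0 = 2.789 + 12.0 = 14.79 Ω
I = V / R_total = 116 / 14.79 = 7.844 A
All the supply current flows through R_c; use P = I²R_c.
P_R_c = (7.844)² × 12.0 = 738.3 W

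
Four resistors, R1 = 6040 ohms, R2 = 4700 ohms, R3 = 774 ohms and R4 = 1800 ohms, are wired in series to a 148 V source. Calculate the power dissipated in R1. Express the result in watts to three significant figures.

0.746 W

Every series element carries the same I. Get I from the total resistance, then P = I² × R1.
R_total = 6040 + 4700 + 774 + 1800 = 13310 Ω
I = V / R_total = 148 / 13310 = 0.01112 A
P_R1 = I² × R1 = (0.01112)² × 6040 = 0.7464 W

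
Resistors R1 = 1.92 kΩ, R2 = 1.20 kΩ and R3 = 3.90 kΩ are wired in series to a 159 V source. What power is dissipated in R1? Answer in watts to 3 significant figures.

0.985 W

Since the resistors are in series they all carry the loop current I = V/R_total; the power in any one is I²R.
R_total = (1.92 + 1.20 + 3.90) kΩ = 7020 Ω
I = V / R_total = 159 / 7020 = 0.02265 A
P_R1 = I² × R1 = (0.02265)² × 1920 = 0.9850 W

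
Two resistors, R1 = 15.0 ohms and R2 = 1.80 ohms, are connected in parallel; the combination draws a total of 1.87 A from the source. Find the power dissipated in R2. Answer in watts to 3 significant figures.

5.02 W

Parallel branches share V, not I — compute V via R_eq, then use V²/R for the target branch.
1/R_eq = 1/15.0 + 1/1.80 ⇒ R_eq = 1.607 Ω
V = I_total × R_eq = 1.870 × 1.607 = 3.005 V
P_R2 = V² / R2 = (3.005)² / 1.80 = 5.018 W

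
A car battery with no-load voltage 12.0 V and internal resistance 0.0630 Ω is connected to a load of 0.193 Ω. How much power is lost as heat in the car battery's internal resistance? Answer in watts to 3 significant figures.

138 W

Internal loss is I²r, with I set by the total series resistance r+R.
I = ε / (r + R) = 12.0 / (0.0630 + 0.193) = 46.88 A
P_int = I² r = (46.88)² × 0.0630 = 138.4 W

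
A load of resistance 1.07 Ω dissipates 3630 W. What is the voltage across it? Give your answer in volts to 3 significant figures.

62.3 V

Inverting the appropriate power form: V = √(P R).
V = √(3630 × 1.07) = 62.32 V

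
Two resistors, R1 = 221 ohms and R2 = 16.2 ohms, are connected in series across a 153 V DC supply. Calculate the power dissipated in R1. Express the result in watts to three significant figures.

Series elements share the same current, so find I first, then use P = I²R.
R_total = 221 + 16.2 = 237.2 Ω
I = V / R_total = 153 / 237.2 = 0.6450 A
P_R1 = I² × R1 = (0.6450)² × 221 = 91.95 W

91.9 W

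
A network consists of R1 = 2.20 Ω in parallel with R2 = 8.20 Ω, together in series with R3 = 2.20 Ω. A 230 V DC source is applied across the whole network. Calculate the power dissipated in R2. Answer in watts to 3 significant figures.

1250 W

First find R_p for the parallel pair, then treat R_p + R3 as a series loop.
R_p = (2.20×8.20)/(2.20+8.20) = 1.735 Ω
R_total = R_p + 2.20 = 1.735 + 2.20 = 3.935 Ω
I = V / R_total = 230 / 3.935 = 58.46 A
Voltage across the parallel pair: V_p = I × R_p = 58.46 × 1.735 = 101.4 V
Use P = V²/R for R2 with V = V_p.
P_R2 = (101.4)² / 8.20 = 1254 W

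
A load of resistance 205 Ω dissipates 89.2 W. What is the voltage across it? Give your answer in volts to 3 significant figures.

135 V

From P = V I = I²R = V²/R, with the two given quantities we get V = √(P R).
V = √(89.2 × 205) = 135.2 V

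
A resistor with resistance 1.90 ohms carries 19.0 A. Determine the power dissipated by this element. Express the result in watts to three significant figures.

With I and R stated, P = I²R applies in one step.
P = (19.00 A)² × 1.90 Ω = 685.9 W

686 W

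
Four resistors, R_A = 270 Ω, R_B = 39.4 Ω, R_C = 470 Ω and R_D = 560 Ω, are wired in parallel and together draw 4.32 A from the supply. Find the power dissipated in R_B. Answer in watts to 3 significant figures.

Parallel branches share V, not I — compute V via R_eq, then use V²/R for the target branch.
1/R_eq = 1/270 + 1/39.4 + 1/470 + 1/560 ⇒ R_eq = 30.31 Ω
V = I_total × R_eq = 4.320 × 30.31 = 130.9 V
P_R_B = V² / R_B = (130.9)² / 39.4 = 435.0 W

435 W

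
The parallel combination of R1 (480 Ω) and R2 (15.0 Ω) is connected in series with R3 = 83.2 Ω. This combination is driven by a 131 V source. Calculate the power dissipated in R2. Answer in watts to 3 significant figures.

Combine R1 and R2 into their parallel equivalent first, reducing the network to two series resistors.
R_p = (480×15.0)/(480+15.0) = 14.55 Ω
R_total = R_p + 83.2 = 14.55 + 83.2 = 97.75 Ω
I = V / R_total = 131 / 97.75 = 1.340 A
Voltage across the parallel pair: V_p = I × R_p = 1.340 × 14.55 = 19.49 V
R2 sits across V_p; its power is V_p²/R.
P_R2 = (19.49)² / 15.0 = 25.33 W

25.3 W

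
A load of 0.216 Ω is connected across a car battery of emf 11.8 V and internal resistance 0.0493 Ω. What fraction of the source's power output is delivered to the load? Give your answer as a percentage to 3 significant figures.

81.4 %

η = P_load/(P_load+P_int) = I²R/(I²R+I²r) = R/(R+r) — the I² cancels for series elements.
η = R / (R + r) = 0.216 / (0.216 + 0.0493) = 0.8142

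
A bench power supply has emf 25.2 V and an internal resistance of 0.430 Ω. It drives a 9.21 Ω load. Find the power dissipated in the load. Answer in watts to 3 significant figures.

Find the circuit current first, then P = I²R for the load (series elements share I).
I = ε / (r + R) = 25.2 / (0.430 + 9.21) = 2.614 A
P_load = I² R = (2.614)² × 9.21 = 62.94 W

62.9 W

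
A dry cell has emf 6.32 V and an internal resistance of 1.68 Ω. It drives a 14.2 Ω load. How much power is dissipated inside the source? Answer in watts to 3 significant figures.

Internal loss is I²r, with I set by the total series resistance r+R.
I = ε / (r + R) = 6.32 / (1.68 + 14.2) = 0.3980 A
P_int = I² r = (0.3980)² × 1.68 = 0.2661 W

0.266 W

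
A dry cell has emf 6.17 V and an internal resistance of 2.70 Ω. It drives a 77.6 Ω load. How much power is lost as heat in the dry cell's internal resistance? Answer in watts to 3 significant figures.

0.0159 W

r is in series with the load, so it carries the full circuit current — the loss in it is I²r.
I = ε / (r + R) = 6.17 / (2.70 + 77.6) = 0.07684 A
P_int = I² r = (0.07684)² × 2.70 = 0.01594 W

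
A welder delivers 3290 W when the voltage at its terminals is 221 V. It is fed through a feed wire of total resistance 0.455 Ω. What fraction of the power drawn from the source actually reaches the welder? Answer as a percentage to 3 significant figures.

I = P / V = 3290 / 221 = 14.89 A through the feed wire.
P_line = I² R_line = (14.89)² × 0.455 = 100.8 W
P_source = P_load + P_line = 3290 + 100.8 = 3391 W
η = P_load / P_source = 3290 / 3391 = 0.9703

97.0 %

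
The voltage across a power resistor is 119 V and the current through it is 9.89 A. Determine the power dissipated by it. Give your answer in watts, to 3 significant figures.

Both the voltage across and the current through the element are known, so P = V I applies directly.
P = 119 V × 9.890 A = 1177 W

1180 W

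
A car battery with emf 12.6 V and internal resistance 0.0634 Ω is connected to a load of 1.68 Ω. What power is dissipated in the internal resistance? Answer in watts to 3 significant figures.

r is in series with the load, so it carries the full circuit current — the loss in it is I²r.
I = ε / (r + R) = 12.6 / (0.0634 + 1.68) = 7.227 A
P_int = I² r = (7.227)² × 0.0634 = 3.312 W

3.31 W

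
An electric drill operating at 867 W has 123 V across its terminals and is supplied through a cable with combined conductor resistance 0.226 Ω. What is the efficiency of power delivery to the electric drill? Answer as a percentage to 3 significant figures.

I = P / V = 867 / 123 = 7.049 A through the cable.
P_line = I² R_line = (7.049)² × 0.226 = 11.23 W
P_source = P_load + P_line = 867.0 + 11.23 = 878.2 W
η = P_load / P_source = 867.0 / 878.2 = 0.9872

98.7 %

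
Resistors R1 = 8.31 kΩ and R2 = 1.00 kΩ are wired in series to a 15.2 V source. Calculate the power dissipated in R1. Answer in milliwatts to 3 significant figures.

22.2 mW

The current is common to all series resistors; compute it, then apply P = I²R for the target.
R_total = (8.31 + 1.00) kΩ = 9310 Ω
I = V / R_total = 15.2 / 9310 = 0.001633 A
P_R1 = I² × R1 = (0.001633)² × 8310 = 0.02215 W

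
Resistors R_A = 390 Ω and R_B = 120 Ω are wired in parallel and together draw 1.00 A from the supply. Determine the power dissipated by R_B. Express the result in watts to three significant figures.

70.2 W

Only the total current is stated, so first find the parallel equivalent to get the voltage across the combination.
1/R_eq = 1/390 + 1/120 ⇒ R_eq = 91.76 Ω
V = I_total × R_eq = 1.000 × 91.76 = 91.76 V
P_R_B = V² / R_B = (91.76)² / 120 = 70.17 W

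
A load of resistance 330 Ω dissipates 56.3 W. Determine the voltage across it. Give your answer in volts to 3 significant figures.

136 V

Rearranging the power relation for the two known quantities gives V = √(P R).
V = √(56.3 × 330) = 136.3 V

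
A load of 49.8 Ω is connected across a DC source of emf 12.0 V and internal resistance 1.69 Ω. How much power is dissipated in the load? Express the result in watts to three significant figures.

2.70 W

Load and internal resistance form a series loop — compute the loop current, then the load power via I²R.
I = ε / (r + R) = 12.0 / (1.69 + 49.8) = 0.2331 A
P_load = I² R = (0.2331)² × 49.8 = 2.705 W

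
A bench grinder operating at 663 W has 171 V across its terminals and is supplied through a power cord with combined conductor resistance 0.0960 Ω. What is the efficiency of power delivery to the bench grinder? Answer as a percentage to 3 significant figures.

99.8 %

I = P / V = 663 / 171 = 3.877 A through the power cord.
P_line = I² R_line = (3.877)² × 0.0960 = 1.443 W
P_source = P_load + P_line = 663.0 + 1.443 = 664.4 W
η = P_load / P_source = 663.0 / 664.4 = 0.9978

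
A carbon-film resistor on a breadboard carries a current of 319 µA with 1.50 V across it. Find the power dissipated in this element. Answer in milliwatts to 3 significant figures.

0.478 mW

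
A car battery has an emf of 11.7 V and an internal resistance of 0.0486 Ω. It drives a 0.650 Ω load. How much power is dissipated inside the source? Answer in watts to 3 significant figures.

The source's internal resistance is just another series element carrying I; its dissipation is I²r.
I = ε / (r + R) = 11.7 / (0.0486 + 0.650) = 16.75 A
P_int = I² r = (16.75)² × 0.0486 = 13.63 W

13.6 W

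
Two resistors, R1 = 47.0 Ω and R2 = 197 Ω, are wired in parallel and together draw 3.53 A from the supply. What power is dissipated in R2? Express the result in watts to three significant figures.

Only the total current is stated, so first find the parallel equivalent to get the voltage across the combination.
1/R_eq = 1/47.0 + 1/197 ⇒ R_eq = 37.95 Ω
V = I_total × R_eq = 3.530 × 37.95 = 134.0 V
P_R2 = V² / R2 = (134.0)² / 197 = 91.08 W

91.1 W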